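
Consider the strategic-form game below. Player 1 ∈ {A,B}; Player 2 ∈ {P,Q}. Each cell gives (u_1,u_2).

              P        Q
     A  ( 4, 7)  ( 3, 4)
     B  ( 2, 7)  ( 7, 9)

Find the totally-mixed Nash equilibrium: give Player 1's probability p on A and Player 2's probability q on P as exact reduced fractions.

P1 indiff ⇒ q·4+(1-q)·3 = q·2+(1-q)·7 ⇒ q(2) = (1-q)(4) ⇒ q = 2/3
P2 indiff ⇒ p·7+(1-p)·7 = p·4+(1-p)·9 ⇒ p(3) = (1-p)(2) ⇒ p = 2/5

(p,q) = (2/5, 2/3)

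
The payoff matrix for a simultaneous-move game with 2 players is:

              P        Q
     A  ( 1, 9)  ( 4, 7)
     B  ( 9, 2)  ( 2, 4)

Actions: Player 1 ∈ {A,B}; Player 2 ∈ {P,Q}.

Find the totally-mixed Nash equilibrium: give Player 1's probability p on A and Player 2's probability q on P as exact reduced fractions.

(p,q) = (1/2, 1/5)

P1 indiff ⇒ q·1+(1-q)·4 = q·9+(1-q)·2 ⇒ q(-8) = (1-q)(-2) ⇒ q = 1/5
P2 indiff ⇒ p·9+(1-p)·2 = p·7+(1-p)·4 ⇒ p(2) = (1-p)(2) ⇒ p = 1/2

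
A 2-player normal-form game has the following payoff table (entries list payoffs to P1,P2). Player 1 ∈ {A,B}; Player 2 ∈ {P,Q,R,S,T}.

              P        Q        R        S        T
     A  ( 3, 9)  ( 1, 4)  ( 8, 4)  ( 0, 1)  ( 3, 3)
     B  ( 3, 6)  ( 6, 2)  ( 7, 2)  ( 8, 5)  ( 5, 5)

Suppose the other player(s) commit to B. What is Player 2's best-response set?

BR_2 = {P}

u_2(P vs B) = 6
u_2(Q vs B) = 2
u_2(R vs B) = 2
u_2(S vs B) = 5
u_2(T vs B) = 5
max payoff 6 at {P}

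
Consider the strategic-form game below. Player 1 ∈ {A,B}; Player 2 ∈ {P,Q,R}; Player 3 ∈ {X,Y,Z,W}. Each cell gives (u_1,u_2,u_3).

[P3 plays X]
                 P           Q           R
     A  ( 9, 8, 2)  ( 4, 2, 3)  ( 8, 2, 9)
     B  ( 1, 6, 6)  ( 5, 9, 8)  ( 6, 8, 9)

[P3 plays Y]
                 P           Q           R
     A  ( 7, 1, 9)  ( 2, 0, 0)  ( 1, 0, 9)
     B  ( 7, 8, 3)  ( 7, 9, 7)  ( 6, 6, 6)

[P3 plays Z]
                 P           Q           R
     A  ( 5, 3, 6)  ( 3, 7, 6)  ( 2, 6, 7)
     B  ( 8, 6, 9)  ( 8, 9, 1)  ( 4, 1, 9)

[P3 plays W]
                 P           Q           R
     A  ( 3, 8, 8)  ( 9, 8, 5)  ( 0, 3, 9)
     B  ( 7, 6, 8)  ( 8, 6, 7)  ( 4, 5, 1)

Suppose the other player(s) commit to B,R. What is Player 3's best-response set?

u_3(X vs B,R) = 9
u_3(Y vs B,R) = 6
u_3(Z vs B,R) = 9
u_3(W vs B,R) = 1
max payoff 9 at {X,Z}

argmax u_3 = {X,Z}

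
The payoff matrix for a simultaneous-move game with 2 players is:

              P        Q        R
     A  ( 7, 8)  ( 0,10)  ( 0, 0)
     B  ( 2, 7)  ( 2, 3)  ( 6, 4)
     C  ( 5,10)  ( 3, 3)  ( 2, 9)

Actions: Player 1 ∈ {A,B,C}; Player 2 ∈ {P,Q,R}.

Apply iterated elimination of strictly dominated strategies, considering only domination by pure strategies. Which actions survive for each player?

P2 drop R (P beats it: A:8>0 B:7>4 C:10>9)
P1 drop B (C beats it: P:5>2 Q:3>2)
P1→{A,C} P2→{P,Q}

Survivors P1:{A,C} P2:{P,Q}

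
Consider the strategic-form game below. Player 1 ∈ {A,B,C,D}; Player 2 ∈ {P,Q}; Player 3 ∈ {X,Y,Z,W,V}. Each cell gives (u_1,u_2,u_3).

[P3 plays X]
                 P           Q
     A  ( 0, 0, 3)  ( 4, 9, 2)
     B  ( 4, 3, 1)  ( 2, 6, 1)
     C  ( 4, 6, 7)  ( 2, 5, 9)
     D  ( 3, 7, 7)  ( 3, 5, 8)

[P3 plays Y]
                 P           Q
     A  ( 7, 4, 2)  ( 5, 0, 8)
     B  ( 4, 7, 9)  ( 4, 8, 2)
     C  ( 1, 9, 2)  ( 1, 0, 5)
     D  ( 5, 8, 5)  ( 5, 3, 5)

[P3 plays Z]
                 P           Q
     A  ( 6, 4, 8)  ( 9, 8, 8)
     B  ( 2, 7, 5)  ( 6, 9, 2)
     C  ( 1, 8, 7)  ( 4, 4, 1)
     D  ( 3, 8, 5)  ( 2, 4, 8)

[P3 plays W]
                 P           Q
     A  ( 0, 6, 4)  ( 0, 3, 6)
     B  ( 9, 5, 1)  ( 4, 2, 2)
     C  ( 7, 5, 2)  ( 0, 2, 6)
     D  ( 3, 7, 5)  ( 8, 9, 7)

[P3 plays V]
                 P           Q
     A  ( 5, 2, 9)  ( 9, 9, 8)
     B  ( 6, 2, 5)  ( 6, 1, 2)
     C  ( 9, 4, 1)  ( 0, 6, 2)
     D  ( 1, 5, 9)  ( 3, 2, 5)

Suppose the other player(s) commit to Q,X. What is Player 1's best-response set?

BR_1 = {A}

u_1(A vs Q,X) = 4
u_1(B vs Q,X) = 2
u_1(C vs Q,X) = 2
u_1(D vs Q,X) = 3
max payoff 4 at {A}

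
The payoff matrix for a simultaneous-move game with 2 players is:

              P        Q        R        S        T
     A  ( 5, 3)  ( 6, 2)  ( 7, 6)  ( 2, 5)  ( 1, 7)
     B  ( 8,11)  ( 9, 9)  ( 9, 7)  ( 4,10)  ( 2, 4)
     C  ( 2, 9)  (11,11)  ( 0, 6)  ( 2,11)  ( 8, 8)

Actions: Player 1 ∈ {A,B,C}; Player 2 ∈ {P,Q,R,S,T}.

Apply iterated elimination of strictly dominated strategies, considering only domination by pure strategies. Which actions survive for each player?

Remaining: P1:{B,C} P2:{P,Q,S}

P1 drop A (B beats it: P:8>5 Q:9>6 R:9>7 S:4>2 T:2>1)
P2 drop R (P beats it: B:11>7 C:9>6)
P2 drop T (P beats it: B:11>4 C:9>8)
P1→{B,C} P2→{P,Q,S}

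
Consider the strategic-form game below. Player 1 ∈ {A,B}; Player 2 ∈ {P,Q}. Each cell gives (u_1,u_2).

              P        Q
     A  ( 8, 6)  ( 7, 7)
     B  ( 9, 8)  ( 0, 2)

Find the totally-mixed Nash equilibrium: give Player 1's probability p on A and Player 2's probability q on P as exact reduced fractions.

P1 indiff ⇒ q·8+(1-q)·7 = q·9+(1-q)·0 ⇒ q(-1) = (1-q)(-7) ⇒ q = 7/8
P2 indiff ⇒ p·6+(1-p)·8 = p·7+(1-p)·2 ⇒ p(-1) = (1-p)(-6) ⇒ p = 6/7

(p,q) = (6/7, 7/8)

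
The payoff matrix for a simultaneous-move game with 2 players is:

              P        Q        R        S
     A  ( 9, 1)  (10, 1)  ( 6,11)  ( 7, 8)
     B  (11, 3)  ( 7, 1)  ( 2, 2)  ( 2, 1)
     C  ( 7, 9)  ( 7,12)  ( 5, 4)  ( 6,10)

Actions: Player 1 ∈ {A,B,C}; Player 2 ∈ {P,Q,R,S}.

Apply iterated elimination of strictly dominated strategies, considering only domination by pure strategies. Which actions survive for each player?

P1 drop C (A beats it: P:9>7 Q:10>7 R:6>5 S:7>6)
P2 drop Q (R beats it: A:11>1 B:2>1)
P2 drop S (R beats it: A:11>8 B:2>1)
P1→{A,B} P2→{P,R}

IESDS → P1:{A,B} P2:{P,R}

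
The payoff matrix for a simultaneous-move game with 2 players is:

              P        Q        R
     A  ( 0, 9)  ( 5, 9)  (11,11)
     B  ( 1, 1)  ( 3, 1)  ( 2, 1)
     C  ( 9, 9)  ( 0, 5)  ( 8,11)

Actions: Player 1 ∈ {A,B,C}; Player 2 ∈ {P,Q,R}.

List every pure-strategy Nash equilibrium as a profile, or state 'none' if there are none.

PSNE = {(A,R)}

(A,P): not NE [P1→C gives 9>0; P2→R gives 11>9]
(A,Q): not NE [P2→R gives 11>9]
(A,R): NE
(B,P): not NE [P1→C gives 9>1]
(B,Q): not NE [P1→A gives 5>3]
(B,R): not NE [P1→A gives 11>2]
(C,P): not NE [P2→R gives 11>9]
(C,Q): not NE [P1→A gives 5>0; P2→R gives 11>5]
(C,R): not NE [P1→A gives 11>8]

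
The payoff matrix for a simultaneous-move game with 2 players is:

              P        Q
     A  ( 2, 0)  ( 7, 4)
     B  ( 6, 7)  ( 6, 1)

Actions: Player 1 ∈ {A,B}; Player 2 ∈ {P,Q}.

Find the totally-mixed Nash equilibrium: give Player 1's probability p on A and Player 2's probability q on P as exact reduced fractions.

p=3/5, q=1/5

P1 indiff ⇒ q·2+(1-q)·7 = q·6+(1-q)·6 ⇒ q(-4) = (1-q)(-1) ⇒ q = 1/5
P2 indiff ⇒ p·0+(1-p)·7 = p·4+(1-p)·1 ⇒ p(-4) = (1-p)(-6) ⇒ p = 3/5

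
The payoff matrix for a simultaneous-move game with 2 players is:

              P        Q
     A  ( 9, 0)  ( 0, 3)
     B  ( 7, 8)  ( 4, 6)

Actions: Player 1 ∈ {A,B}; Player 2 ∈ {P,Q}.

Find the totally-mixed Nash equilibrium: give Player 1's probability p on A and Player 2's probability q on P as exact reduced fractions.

(p,q) = (2/5, 2/3)

P1 indiff ⇒ q·9+(1-q)·0 = q·7+(1-q)·4 ⇒ q(2) = (1-q)(4) ⇒ q = 2/3
P2 indiff ⇒ p·0+(1-p)·8 = p·3+(1-p)·6 ⇒ p(-3) = (1-p)(-2) ⇒ p = 2/5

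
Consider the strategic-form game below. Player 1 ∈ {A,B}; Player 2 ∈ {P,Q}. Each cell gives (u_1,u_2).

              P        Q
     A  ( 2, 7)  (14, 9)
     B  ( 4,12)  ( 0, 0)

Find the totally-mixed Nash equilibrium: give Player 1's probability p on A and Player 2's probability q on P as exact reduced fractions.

P1 indiff ⇒ q·2+(1-q)·14 = q·4+(1-q)·0 ⇒ q(-2) = (1-q)(-14) ⇒ q = 7/8
P2 indiff ⇒ p·7+(1-p)·12 = p·9+(1-p)·0 ⇒ p(-2) = (1-p)(-12) ⇒ p = 6/7

p=6/7, q=7/8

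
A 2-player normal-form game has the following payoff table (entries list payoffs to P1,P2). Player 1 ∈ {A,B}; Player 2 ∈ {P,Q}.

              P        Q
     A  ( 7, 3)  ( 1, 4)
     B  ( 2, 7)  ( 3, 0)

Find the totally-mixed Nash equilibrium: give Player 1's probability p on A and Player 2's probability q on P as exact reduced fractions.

P1 indiff ⇒ q·7+(1-q)·1 = q·2+(1-q)·3 ⇒ q(5) = (1-q)(2) ⇒ q = 2/7
P2 indiff ⇒ p·3+(1-p)·7 = p·4+(1-p)·0 ⇒ p(-1) = (1-p)(-7) ⇒ p = 7/8

(p,q) = (7/8, 2/7)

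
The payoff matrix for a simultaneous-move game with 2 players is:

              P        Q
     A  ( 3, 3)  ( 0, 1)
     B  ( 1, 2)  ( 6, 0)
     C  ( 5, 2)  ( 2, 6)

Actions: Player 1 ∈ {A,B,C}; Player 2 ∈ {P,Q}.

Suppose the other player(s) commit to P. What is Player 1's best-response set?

P1 best: {C}

u_1(A vs P) = 3
u_1(B vs P) = 1
u_1(C vs P) = 5
max payoff 5 at {C}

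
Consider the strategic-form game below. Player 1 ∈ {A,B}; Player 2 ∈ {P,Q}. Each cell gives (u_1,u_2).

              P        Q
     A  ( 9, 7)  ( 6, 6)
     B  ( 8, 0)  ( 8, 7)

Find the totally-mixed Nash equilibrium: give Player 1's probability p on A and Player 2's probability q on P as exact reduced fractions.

(p,q) = (7/8, 2/3)

P1 indiff ⇒ q·9+(1-q)·6 = q·8+(1-q)·8 ⇒ q(1) = (1-q)(2) ⇒ q = 2/3
P2 indiff ⇒ p·7+(1-p)·0 = p·6+(1-p)·7 ⇒ p(1) = (1-p)(7) ⇒ p = 7/8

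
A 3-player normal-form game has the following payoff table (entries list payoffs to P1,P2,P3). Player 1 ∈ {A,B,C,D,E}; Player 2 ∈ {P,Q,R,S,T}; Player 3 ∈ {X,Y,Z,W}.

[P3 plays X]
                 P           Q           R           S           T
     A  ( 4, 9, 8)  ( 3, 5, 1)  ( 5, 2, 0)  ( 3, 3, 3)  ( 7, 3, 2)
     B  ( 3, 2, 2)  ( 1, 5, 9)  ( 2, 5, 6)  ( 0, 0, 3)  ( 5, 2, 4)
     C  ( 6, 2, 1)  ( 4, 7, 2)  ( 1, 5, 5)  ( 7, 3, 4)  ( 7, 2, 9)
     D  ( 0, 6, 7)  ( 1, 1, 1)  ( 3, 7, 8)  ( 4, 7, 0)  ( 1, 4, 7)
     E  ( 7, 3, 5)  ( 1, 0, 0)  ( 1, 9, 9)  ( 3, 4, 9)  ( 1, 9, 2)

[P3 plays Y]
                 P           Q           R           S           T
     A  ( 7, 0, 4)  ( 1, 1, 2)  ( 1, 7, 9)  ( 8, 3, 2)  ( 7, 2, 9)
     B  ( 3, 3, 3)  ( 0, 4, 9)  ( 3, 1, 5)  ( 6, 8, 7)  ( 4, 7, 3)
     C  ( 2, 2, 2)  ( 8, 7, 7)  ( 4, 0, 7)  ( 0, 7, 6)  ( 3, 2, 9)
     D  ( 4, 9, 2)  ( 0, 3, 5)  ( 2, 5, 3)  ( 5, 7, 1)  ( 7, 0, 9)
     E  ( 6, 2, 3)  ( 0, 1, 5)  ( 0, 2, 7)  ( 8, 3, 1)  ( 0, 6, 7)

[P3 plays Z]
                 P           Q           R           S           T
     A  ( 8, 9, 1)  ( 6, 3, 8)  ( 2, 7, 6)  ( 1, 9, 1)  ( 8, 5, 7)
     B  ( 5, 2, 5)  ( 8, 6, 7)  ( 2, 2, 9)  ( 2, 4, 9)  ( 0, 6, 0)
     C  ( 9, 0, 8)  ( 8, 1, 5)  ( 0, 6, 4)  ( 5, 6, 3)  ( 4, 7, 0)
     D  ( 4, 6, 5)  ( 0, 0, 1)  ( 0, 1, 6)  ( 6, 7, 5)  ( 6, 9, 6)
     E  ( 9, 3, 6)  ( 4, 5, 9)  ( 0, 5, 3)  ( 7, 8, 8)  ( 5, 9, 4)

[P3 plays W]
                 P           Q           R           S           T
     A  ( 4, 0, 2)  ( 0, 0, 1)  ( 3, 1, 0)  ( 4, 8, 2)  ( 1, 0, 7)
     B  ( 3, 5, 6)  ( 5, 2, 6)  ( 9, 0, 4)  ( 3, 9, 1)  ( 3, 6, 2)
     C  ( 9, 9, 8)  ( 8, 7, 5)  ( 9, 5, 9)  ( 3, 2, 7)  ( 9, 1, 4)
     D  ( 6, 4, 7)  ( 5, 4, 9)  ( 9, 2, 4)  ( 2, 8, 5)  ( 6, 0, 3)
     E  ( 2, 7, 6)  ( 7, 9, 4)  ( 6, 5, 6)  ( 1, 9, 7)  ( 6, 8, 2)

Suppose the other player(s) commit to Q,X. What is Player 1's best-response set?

P1 best: {C}

u_1(A vs Q,X) = 3
u_1(B vs Q,X) = 1
u_1(C vs Q,X) = 4
u_1(D vs Q,X) = 1
u_1(E vs Q,X) = 1
max payoff 4 at {C}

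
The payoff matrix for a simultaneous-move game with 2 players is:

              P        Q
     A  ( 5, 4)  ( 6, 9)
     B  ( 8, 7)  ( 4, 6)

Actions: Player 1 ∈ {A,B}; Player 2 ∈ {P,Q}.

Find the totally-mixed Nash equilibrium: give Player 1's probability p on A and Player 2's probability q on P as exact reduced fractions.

P1 indiff ⇒ q·5+(1-q)·6 = q·8+(1-q)·4 ⇒ q(-3) = (1-q)(-2) ⇒ q = 2/5
P2 indiff ⇒ p·4+(1-p)·7 = p·9+(1-p)·6 ⇒ p(-5) = (1-p)(-1) ⇒ p = 1/6

P1 mixes 1/6 on A; P2 mixes 2/5 on P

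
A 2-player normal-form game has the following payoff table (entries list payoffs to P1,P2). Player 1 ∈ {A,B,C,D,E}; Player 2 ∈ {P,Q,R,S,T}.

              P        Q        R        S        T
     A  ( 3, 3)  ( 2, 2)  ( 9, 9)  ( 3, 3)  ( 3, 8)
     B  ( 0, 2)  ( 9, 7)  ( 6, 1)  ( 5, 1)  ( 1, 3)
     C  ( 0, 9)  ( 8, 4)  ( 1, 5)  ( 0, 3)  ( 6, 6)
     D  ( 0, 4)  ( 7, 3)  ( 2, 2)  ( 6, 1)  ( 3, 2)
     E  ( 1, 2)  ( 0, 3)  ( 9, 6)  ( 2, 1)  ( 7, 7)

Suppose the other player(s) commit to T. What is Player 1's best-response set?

BR_1 = {E}

u_1(A vs T) = 3
u_1(B vs T) = 1
u_1(C vs T) = 6
u_1(D vs T) = 3
u_1(E vs T) = 7
max payoff 7 at {E}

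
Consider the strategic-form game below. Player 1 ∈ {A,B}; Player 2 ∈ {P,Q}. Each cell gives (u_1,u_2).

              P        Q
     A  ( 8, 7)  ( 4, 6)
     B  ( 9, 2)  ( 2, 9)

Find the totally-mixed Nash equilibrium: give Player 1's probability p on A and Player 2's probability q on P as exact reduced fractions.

P1 indiff ⇒ q·8+(1-q)·4 = q·9+(1-q)·2 ⇒ q(-1) = (1-q)(-2) ⇒ q = 2/3
P2 indiff ⇒ p·7+(1-p)·2 = p·6+(1-p)·9 ⇒ p(1) = (1-p)(7) ⇒ p = 7/8

p=7/8, q=2/3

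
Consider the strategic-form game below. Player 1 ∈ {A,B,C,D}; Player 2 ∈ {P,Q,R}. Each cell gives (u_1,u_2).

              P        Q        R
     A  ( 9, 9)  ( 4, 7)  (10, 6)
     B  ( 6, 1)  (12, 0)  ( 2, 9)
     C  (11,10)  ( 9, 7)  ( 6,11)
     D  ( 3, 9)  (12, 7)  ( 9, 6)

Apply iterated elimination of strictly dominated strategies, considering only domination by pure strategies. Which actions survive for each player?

Remaining: P1:{A,C} P2:{P,R}

P2 drop Q (P beats it: A:9>7 B:1>0 C:10>7 D:9>7)
P1 drop B (A beats it: P:9>6 R:10>2)
P1 drop D (A beats it: P:9>3 R:10>9)
P1→{A,C} P2→{P,R}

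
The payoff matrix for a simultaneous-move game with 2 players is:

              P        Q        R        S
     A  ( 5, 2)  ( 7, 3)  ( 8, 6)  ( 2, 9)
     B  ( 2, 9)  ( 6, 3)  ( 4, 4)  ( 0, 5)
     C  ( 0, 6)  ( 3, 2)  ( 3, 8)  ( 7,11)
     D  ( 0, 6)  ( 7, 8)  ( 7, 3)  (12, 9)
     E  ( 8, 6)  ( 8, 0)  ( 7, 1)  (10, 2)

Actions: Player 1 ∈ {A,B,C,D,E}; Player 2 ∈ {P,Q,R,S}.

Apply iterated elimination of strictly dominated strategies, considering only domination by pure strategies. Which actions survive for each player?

Remaining: P1:{D,E} P2:{P,S}

P1 drop B (A beats it: P:5>2 Q:7>6 R:8>4 S:2>0)
P1 drop C (E beats it: P:8>0 Q:8>3 R:7>3 S:10>7)
P2 drop Q (S beats it: A:9>3 D:9>8 E:2>0)
P2 drop R (S beats it: A:9>6 D:9>3 E:2>1)
P1 drop A (E beats it: P:8>5 S:10>2)
P1→{D,E} P2→{P,S}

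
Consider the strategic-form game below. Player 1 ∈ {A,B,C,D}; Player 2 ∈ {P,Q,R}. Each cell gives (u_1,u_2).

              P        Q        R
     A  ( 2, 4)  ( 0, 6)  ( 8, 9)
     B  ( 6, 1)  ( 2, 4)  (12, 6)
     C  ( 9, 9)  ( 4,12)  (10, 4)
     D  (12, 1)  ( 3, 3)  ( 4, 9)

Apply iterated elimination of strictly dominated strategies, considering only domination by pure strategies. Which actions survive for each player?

Remaining: P1:{B,C} P2:{Q,R}

P1 drop A (B beats it: P:6>2 Q:2>0 R:12>8)
P2 drop P (Q beats it: B:4>1 C:12>9 D:3>1)
P1 drop D (C beats it: Q:4>3 R:10>4)
P1→{B,C} P2→{Q,R}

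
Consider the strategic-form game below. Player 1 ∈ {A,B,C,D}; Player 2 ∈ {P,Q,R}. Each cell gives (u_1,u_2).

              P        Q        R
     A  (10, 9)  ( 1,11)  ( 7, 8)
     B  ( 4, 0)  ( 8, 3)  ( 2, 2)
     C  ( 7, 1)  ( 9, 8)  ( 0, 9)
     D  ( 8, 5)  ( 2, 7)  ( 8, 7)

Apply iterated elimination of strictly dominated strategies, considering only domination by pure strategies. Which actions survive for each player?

IESDS → P1:{B,C,D} P2:{Q,R}

P2 drop P (Q beats it: A:11>9 B:3>0 C:8>1 D:7>5)
P1 drop A (D beats it: Q:2>1 R:8>7)
P1→{B,C,D} P2→{Q,R}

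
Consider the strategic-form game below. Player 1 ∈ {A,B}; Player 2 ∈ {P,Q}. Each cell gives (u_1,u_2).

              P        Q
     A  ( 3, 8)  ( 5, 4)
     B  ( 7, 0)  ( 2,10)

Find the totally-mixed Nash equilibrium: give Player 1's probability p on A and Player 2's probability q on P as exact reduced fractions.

P1 indiff ⇒ q·3+(1-q)·5 = q·7+(1-q)·2 ⇒ q(-4) = (1-q)(-3) ⇒ q = 3/7
P2 indiff ⇒ p·8+(1-p)·0 = p·4+(1-p)·10 ⇒ p(4) = (1-p)(10) ⇒ p = 5/7

P1 mixes 5/7 on A; P2 mixes 3/7 on P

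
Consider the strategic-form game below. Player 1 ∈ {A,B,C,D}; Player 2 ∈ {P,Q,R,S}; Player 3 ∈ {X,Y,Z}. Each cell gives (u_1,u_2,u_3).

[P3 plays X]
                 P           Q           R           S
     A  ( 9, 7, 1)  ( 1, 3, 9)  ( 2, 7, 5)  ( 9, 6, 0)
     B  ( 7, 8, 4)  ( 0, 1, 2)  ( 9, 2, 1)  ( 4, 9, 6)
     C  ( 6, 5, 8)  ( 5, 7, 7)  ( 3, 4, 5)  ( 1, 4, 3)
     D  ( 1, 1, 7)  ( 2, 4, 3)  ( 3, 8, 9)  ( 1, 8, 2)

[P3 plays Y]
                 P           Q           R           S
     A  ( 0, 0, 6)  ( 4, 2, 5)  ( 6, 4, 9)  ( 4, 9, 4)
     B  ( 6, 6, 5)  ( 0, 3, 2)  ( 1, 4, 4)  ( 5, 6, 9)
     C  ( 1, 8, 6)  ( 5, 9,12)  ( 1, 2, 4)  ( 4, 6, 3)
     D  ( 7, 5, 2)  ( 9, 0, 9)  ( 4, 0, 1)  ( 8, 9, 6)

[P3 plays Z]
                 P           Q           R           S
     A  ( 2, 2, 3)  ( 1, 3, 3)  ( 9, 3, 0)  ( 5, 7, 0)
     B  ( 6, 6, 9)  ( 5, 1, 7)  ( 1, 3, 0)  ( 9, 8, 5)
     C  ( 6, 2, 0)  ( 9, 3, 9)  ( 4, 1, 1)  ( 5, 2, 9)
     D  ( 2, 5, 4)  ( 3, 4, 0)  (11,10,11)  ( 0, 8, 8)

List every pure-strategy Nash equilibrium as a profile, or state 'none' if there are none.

(A,P,X): not NE [P3→Y gives 6>1]
(A,P,Y): not NE [P1→D gives 7>0; P2→S gives 9>0]
(A,P,Z): not NE [P1→C gives 6>2; P2→S gives 7>2; P3→Y gives 6>3]
(A,Q,X): not NE [P1→C gives 5>1; P2→R gives 7>3]
(A,Q,Y): not NE [P1→D gives 9>4; P2→S gives 9>2; P3→X gives 9>5]
(A,Q,Z): not NE [P1→C gives 9>1; P2→S gives 7>3; P3→X gives 9>3]
(A,R,X): not NE [P1→B gives 9>2; P3→Y gives 9>5]
(A,R,Y): not NE [P2→S gives 9>4]
(A,R,Z): not NE [P1→D gives 11>9; P2→S gives 7>3; P3→Y gives 9>0]
(A,S,X): not NE [P2→R gives 7>6; P3→Y gives 4>0]
(A,S,Y): not NE [P1→D gives 8>4]
(A,S,Z): not NE [P1→B gives 9>5; P3→Y gives 4>0]
(B,P,X): not NE [P1→A gives 9>7; P2→S gives 9>8; P3→Z gives 9>4]
(B,P,Y): not NE [P1→D gives 7>6; P3→Z gives 9>5]
(B,P,Z): not NE [P2→S gives 8>6]
(B,Q,X): not NE [P1→C gives 5>0; P2→S gives 9>1; P3→Z gives 7>2]
(B,Q,Y): not NE [P1→D gives 9>0; P2→S gives 6>3; P3→Z gives 7>2]
(B,Q,Z): not NE [P1→C gives 9>5; P2→S gives 8>1]
(B,R,X): not NE [P2→S gives 9>2; P3→Y gives 4>1]
(B,R,Y): not NE [P1→A gives 6>1; P2→S gives 6>4]
(B,R,Z): not NE [P1→D gives 11>1; P2→S gives 8>3; P3→Y gives 4>0]
(B,S,X): not NE [P1→A gives 9>4; P3→Y gives 9>6]
(B,S,Y): not NE [P1→D gives 8>5]
(B,S,Z): not NE [P3→Y gives 9>5]
(C,P,X): not NE [P1→A gives 9>6; P2→Q gives 7>5]
(C,P,Y): not NE [P1→D gives 7>1; P2→Q gives 9>8; P3→X gives 8>6]
(C,P,Z): not NE [P2→Q gives 3>2; P3→X gives 8>0]
(C,Q,X): not NE [P3→Y gives 12>7]
(C,Q,Y): not NE [P1→D gives 9>5]
(C,Q,Z): not NE [P3→Y gives 12>9]
(C,R,X): not NE [P1→B gives 9>3; P2→Q gives 7>4]
(C,R,Y): not NE [P1→A gives 6>1; P2→Q gives 9>2; P3→X gives 5>4]
(C,R,Z): not NE [P1→D gives 11>4; P2→Q gives 3>1; P3→X gives 5>1]
(C,S,X): not NE [P1→A gives 9>1; P2→Q gives 7>4; P3→Z gives 9>3]
(C,S,Y): not NE [P1→D gives 8>4; P2→Q gives 9>6; P3→Z gives 9>3]
(C,S,Z): not NE [P1→B gives 9>5; P2→Q gives 3>2]
(D,P,X): not NE [P1→A gives 9>1; P2→S gives 8>1]
(D,P,Y): not NE [P2→S gives 9>5; P3→X gives 7>2]
(D,P,Z): not NE [P1→C gives 6>2; P2→R gives 10>5; P3→X gives 7>4]
(D,Q,X): not NE [P1→C gives 5>2; P2→S gives 8>4; P3→Y gives 9>3]
(D,Q,Y): not NE [P2→S gives 9>0]
(D,Q,Z): not NE [P1→C gives 9>3; P2→R gives 10>4; P3→Y gives 9>0]
(D,R,X): not NE [P1→B gives 9>3; P3→Z gives 11>9]
(D,R,Y): not NE [P1→A gives 6>4; P2→S gives 9>0; P3→Z gives 11>1]
(D,R,Z): NE
(D,S,X): not NE [P1→A gives 9>1; P3→Z gives 8>2]
(D,S,Y): not NE [P3→Z gives 8>6]
(D,S,Z): not NE [P1→B gives 9>0; P2→R gives 10>8]

Nash profiles: (D,R,Z)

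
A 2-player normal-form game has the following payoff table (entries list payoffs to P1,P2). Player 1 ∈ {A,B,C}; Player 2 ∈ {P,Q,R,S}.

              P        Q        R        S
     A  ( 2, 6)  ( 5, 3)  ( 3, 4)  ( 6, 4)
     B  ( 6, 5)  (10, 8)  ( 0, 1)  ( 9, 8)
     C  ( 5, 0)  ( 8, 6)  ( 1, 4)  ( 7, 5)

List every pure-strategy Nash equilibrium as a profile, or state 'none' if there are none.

(A,P): not NE [P1→B gives 6>2]
(A,Q): not NE [P1→B gives 10>5; P2→P gives 6>3]
(A,R): not NE [P2→P gives 6>4]
(A,S): not NE [P1→B gives 9>6; P2→P gives 6>4]
(B,P): not NE [P2→S gives 8>5]
(B,Q): NE
(B,R): not NE [P1→A gives 3>0; P2→S gives 8>1]
(B,S): NE
(C,P): not NE [P1→B gives 6>5; P2→Q gives 6>0]
(C,Q): not NE [P1→B gives 10>8]
(C,R): not NE [P1→A gives 3>1; P2→Q gives 6>4]
(C,S): not NE [P1→B gives 9>7; P2→Q gives 6>5]

NE set: (B,Q), (B,S)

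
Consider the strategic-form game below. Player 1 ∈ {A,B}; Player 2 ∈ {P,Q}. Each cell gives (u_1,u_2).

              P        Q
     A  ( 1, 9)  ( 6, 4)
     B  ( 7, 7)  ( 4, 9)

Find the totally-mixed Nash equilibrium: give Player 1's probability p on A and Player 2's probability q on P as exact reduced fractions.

P1 indiff ⇒ q·1+(1-q)·6 = q·7+(1-q)·4 ⇒ q(-6) = (1-q)(-2) ⇒ q = 1/4
P2 indiff ⇒ p·9+(1-p)·7 = p·4+(1-p)·9 ⇒ p(5) = (1-p)(2) ⇒ p = 2/7

P1 mixes 2/7 on A; P2 mixes 1/4 on P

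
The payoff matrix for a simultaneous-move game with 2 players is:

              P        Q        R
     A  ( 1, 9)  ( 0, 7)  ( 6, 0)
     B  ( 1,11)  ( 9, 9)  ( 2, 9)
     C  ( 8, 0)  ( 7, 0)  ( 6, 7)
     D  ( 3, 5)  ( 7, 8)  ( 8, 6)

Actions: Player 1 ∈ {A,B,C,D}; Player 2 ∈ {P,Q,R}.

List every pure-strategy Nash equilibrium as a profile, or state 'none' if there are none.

No pure NE.

(A,P): not NE [P1→C gives 8>1]
(A,Q): not NE [P1→B gives 9>0; P2→P gives 9>7]
(A,R): not NE [P1→D gives 8>6; P2→P gives 9>0]
(B,P): not NE [P1→C gives 8>1]
(B,Q): not NE [P2→P gives 11>9]
(B,R): not NE [P1→D gives 8>2; P2→P gives 11>9]
(C,P): not NE [P2→R gives 7>0]
(C,Q): not NE [P1→B gives 9>7; P2→R gives 7>0]
(C,R): not NE [P1→D gives 8>6]
(D,P): not NE [P1→C gives 8>3; P2→Q gives 8>5]
(D,Q): not NE [P1→B gives 9>7]
(D,R): not NE [P2→Q gives 8>6]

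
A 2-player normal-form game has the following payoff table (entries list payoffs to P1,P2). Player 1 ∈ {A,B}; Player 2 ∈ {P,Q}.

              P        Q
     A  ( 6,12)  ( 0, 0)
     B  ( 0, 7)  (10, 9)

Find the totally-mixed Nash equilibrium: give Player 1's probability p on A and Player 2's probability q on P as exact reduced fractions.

P1 indiff ⇒ q·6+(1-q)·0 = q·0+(1-q)·10 ⇒ q(6) = (1-q)(10) ⇒ q = 5/8
P2 indiff ⇒ p·12+(1-p)·7 = p·0+(1-p)·9 ⇒ p(12) = (1-p)(2) ⇒ p = 1/7

(p,q) = (1/7, 5/8)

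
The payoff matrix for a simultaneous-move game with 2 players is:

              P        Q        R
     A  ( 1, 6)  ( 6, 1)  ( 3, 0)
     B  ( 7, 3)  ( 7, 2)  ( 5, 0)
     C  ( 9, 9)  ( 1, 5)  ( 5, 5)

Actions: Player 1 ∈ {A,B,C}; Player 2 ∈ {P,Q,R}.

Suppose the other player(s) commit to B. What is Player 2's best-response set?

u_2(P vs B) = 3
u_2(Q vs B) = 2
u_2(R vs B) = 0
max payoff 3 at {P}

argmax u_2 = {P}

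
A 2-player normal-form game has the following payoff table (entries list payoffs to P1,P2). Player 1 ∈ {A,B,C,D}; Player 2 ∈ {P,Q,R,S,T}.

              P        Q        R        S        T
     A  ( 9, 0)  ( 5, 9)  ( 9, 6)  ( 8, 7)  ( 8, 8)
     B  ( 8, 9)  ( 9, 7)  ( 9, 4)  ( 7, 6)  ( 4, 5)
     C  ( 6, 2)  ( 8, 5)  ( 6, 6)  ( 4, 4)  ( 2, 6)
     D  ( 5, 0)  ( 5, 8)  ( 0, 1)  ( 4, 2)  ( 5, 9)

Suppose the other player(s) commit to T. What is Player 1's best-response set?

u_1(A vs T) = 8
u_1(B vs T) = 4
u_1(C vs T) = 2
u_1(D vs T) = 5
max payoff 8 at {A}

P1 best: {A}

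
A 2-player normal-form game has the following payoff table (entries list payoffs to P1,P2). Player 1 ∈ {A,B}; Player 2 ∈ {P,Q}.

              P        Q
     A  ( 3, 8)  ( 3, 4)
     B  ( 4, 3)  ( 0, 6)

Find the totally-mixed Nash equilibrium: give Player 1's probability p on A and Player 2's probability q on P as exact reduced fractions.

P1 mixes 3/7 on A; P2 mixes 3/4 on P

P1 indiff ⇒ q·3+(1-q)·3 = q·4+(1-q)·0 ⇒ q(-1) = (1-q)(-3) ⇒ q = 3/4
P2 indiff ⇒ p·8+(1-p)·3 = p·4+(1-p)·6 ⇒ p(4) = (1-p)(3) ⇒ p = 3/7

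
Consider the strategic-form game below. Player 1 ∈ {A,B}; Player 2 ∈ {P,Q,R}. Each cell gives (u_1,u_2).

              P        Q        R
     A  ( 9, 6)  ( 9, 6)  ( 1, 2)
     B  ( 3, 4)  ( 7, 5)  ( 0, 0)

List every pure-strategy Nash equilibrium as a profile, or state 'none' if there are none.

NE set: (A,P), (A,Q)

(A,P): NE
(A,Q): NE
(A,R): not NE [P2→Q gives 6>2]
(B,P): not NE [P1→A gives 9>3; P2→Q gives 5>4]
(B,Q): not NE [P1→A gives 9>7]
(B,R): not NE [P1→A gives 1>0; P2→Q gives 5>0]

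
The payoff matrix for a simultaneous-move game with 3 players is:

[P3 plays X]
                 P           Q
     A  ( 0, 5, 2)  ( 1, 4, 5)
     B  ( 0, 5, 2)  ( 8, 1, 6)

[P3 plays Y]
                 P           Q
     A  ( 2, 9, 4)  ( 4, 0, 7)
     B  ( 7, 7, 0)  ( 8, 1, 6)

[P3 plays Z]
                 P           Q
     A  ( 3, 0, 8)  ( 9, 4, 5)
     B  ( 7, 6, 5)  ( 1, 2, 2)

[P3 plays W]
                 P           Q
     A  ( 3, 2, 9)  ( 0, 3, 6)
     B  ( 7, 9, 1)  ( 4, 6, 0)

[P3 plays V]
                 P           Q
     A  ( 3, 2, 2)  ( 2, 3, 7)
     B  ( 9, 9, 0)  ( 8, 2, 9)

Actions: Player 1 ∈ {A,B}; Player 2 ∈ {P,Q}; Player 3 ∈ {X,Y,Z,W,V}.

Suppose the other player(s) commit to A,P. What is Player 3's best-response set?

u_3(X vs A,P) = 2
u_3(Y vs A,P) = 4
u_3(Z vs A,P) = 8
u_3(W vs A,P) = 9
u_3(V vs A,P) = 2
max payoff 9 at {W}

P3 best: {W}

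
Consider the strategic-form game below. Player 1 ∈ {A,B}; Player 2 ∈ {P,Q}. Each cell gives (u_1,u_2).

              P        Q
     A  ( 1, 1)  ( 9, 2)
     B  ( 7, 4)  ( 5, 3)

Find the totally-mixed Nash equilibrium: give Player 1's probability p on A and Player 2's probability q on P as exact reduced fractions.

(p,q) = (1/2, 2/5)

P1 indiff ⇒ q·1+(1-q)·9 = q·7+(1-q)·5 ⇒ q(-6) = (1-q)(-4) ⇒ q = 2/5
P2 indiff ⇒ p·1+(1-p)·4 = p·2+(1-p)·3 ⇒ p(-1) = (1-p)(-1) ⇒ p = 1/2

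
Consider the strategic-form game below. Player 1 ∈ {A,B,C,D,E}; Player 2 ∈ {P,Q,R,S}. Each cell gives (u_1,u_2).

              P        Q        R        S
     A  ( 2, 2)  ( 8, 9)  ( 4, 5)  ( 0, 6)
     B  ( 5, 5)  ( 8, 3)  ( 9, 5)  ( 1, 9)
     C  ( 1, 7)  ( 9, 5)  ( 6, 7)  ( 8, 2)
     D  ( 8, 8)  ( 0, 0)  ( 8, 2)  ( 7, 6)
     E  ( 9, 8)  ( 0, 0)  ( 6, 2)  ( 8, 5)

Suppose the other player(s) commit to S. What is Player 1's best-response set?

argmax u_1 = {C,E}

u_1(A vs S) = 0
u_1(B vs S) = 1
u_1(C vs S) = 8
u_1(D vs S) = 7
u_1(E vs S) = 8
max payoff 8 at {C,E}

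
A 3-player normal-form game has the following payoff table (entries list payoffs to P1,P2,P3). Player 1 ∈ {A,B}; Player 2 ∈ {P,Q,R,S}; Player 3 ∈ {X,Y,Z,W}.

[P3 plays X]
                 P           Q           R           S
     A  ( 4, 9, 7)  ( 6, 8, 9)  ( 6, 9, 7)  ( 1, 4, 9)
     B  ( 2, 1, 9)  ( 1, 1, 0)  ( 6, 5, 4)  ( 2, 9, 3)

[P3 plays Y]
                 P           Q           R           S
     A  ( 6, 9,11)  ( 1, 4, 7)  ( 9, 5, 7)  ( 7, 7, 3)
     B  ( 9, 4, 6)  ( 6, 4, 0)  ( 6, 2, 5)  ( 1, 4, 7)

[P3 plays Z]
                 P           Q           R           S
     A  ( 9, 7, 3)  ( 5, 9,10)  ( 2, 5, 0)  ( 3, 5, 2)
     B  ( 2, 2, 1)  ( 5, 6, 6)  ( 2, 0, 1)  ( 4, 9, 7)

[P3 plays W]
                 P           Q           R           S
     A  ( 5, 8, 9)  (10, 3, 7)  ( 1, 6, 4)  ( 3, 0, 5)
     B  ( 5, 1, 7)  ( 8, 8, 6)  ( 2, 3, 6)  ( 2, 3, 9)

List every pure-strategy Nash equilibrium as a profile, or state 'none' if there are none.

(A,P,X): not NE [P3→Y gives 11>7]
(A,P,Y): not NE [P1→B gives 9>6]
(A,P,Z): not NE [P2→Q gives 9>7; P3→Y gives 11>3]
(A,P,W): not NE [P3→Y gives 11>9]
(A,Q,X): not NE [P2→R gives 9>8; P3→Z gives 10>9]
(A,Q,Y): not NE [P1→B gives 6>1; P2→P gives 9>4; P3→Z gives 10>7]
(A,Q,Z): NE
(A,Q,W): not NE [P2→P gives 8>3; P3→Z gives 10>7]
(A,R,X): NE
(A,R,Y): not NE [P2→P gives 9>5]
(A,R,Z): not NE [P2→Q gives 9>5; P3→Y gives 7>0]
(A,R,W): not NE [P1→B gives 2>1; P2→P gives 8>6; P3→Y gives 7>4]
(A,S,X): not NE [P1→B gives 2>1; P2→R gives 9>4]
(A,S,Y): not NE [P2→P gives 9>7; P3→X gives 9>3]
(A,S,Z): not NE [P1→B gives 4>3; P2→Q gives 9>5; P3→X gives 9>2]
(A,S,W): not NE [P2→P gives 8>0; P3→X gives 9>5]
(B,P,X): not NE [P1→A gives 4>2; P2→S gives 9>1]
(B,P,Y): not NE [P3→X gives 9>6]
(B,P,Z): not NE [P1→A gives 9>2; P2→S gives 9>2; P3→X gives 9>1]
(B,P,W): not NE [P2→Q gives 8>1; P3→X gives 9>7]
(B,Q,X): not NE [P1→A gives 6>1; P2→S gives 9>1; P3→W gives 6>0]
(B,Q,Y): not NE [P3→W gives 6>0]
(B,Q,Z): not NE [P2→S gives 9>6]
(B,Q,W): not NE [P1→A gives 10>8]
(B,R,X): not NE [P2→S gives 9>5; P3→W gives 6>4]
(B,R,Y): not NE [P1→A gives 9>6; P2→S gives 4>2; P3→W gives 6>5]
(B,R,Z): not NE [P2→S gives 9>0; P3→W gives 6>1]
(B,R,W): not NE [P2→Q gives 8>3]
(B,S,X): not NE [P3→W gives 9>3]
(B,S,Y): not NE [P1→A gives 7>1; P3→W gives 9>7]
(B,S,Z): not NE [P3→W gives 9>7]
(B,S,W): not NE [P1→A gives 3>2; P2→Q gives 8>3]

Nash profiles: (A,Q,Z), (A,R,X)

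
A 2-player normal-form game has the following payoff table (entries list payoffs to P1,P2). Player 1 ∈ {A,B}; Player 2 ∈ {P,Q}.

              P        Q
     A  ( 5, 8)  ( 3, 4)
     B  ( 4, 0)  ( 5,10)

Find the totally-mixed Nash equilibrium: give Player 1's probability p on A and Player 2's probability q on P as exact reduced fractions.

p=5/7, q=2/3

P1 indiff ⇒ q·5+(1-q)·3 = q·4+(1-q)·5 ⇒ q(1) = (1-q)(2) ⇒ q = 2/3
P2 indiff ⇒ p·8+(1-p)·0 = p·4+(1-p)·10 ⇒ p(4) = (1-p)(10) ⇒ p = 5/7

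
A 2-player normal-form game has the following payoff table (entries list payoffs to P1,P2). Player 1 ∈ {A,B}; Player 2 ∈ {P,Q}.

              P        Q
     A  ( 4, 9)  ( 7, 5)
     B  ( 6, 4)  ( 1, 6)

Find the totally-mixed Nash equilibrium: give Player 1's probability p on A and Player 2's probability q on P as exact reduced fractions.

p=1/3, q=3/4

P1 indiff ⇒ q·4+(1-q)·7 = q·6+(1-q)·1 ⇒ q(-2) = (1-q)(-6) ⇒ q = 3/4
P2 indiff ⇒ p·9+(1-p)·4 = p·5+(1-p)·6 ⇒ p(4) = (1-p)(2) ⇒ p = 1/3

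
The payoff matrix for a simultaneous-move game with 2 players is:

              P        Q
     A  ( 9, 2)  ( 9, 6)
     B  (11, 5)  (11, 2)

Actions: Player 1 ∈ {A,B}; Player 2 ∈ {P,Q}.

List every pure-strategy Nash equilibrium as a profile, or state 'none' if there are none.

(A,P): not NE [P1→B gives 11>9; P2→Q gives 6>2]
(A,Q): not NE [P1→B gives 11>9]
(B,P): NE
(B,Q): not NE [P2→P gives 5>2]

NE set: (B,P)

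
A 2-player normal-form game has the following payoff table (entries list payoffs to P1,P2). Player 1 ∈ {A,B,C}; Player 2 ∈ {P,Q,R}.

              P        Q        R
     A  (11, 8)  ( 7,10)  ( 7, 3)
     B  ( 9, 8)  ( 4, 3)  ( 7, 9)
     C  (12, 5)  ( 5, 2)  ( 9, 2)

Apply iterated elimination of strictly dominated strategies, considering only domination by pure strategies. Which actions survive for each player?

IESDS → P1:{A,C} P2:{P,Q}

P1 drop B (C beats it: P:12>9 Q:5>4 R:9>7)
P2 drop R (P beats it: A:8>3 C:5>2)
P1→{A,C} P2→{P,Q}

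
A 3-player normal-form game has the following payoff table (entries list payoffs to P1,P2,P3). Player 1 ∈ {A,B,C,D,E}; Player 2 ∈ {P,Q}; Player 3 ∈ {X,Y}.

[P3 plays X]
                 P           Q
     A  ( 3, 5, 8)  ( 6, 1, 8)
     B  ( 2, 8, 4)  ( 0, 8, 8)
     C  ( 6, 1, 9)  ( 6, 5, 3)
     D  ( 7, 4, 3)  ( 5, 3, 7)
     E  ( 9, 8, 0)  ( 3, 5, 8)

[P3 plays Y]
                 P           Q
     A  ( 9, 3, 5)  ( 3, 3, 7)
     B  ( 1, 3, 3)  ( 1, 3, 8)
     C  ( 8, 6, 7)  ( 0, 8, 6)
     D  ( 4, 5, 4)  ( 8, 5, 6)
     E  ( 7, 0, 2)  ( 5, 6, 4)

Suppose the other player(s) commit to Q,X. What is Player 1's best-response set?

BR_1 = {A,C}

u_1(A vs Q,X) = 6
u_1(B vs Q,X) = 0
u_1(C vs Q,X) = 6
u_1(D vs Q,X) = 5
u_1(E vs Q,X) = 3
max payoff 6 at {A,C}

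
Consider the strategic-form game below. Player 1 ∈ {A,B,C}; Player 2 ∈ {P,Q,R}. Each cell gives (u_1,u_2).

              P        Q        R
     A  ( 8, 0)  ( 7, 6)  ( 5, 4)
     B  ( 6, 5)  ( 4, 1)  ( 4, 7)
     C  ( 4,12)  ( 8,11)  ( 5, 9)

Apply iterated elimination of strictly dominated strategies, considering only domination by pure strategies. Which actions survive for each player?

P1 drop B (A beats it: P:8>6 Q:7>4 R:5>4)
P2 drop R (Q beats it: A:6>4 C:11>9)
P1→{A,C} P2→{P,Q}

Remaining: P1:{A,C} P2:{P,Q}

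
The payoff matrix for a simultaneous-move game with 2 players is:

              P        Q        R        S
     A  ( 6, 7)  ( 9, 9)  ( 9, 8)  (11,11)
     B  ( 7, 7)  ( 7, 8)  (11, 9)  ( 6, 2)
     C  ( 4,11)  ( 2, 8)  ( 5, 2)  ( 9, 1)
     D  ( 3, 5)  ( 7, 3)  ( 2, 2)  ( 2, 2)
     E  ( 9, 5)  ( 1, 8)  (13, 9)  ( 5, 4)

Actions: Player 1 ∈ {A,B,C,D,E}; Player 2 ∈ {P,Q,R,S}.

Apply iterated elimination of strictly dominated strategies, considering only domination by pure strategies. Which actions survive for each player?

Survivors P1:{A,B,E} P2:{Q,R,S}

P1 drop C (A beats it: P:6>4 Q:9>2 R:9>5 S:11>9)
P1 drop D (A beats it: P:6>3 Q:9>7 R:9>2 S:11>2)
P2 drop P (Q beats it: A:9>7 B:8>7 E:8>5)
P1→{A,B,E} P2→{Q,R,S}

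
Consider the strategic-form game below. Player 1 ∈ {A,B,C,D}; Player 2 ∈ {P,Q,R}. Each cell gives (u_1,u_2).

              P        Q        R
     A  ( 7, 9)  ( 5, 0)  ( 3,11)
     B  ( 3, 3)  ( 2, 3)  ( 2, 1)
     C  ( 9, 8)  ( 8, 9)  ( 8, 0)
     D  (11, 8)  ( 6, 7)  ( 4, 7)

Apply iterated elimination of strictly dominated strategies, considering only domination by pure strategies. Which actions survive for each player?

P1 drop A (C beats it: P:9>7 Q:8>5 R:8>3)
P1 drop B (C beats it: P:9>3 Q:8>2 R:8>2)
P2 drop R (P beats it: C:8>0 D:8>7)
P1→{C,D} P2→{P,Q}

Survivors P1:{C,D} P2:{P,Q}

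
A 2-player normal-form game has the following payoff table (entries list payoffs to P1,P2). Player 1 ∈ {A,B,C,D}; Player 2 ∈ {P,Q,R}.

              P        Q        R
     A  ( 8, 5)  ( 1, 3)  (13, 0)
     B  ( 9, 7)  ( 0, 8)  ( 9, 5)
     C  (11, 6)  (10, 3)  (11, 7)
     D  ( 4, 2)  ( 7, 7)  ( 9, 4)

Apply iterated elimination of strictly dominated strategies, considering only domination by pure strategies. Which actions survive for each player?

IESDS → P1:{A,C} P2:{P,R}

P1 drop B (C beats it: P:11>9 Q:10>0 R:11>9)
P1 drop D (C beats it: P:11>4 Q:10>7 R:11>9)
P2 drop Q (P beats it: A:5>3 C:6>3)
P1→{A,C} P2→{P,R}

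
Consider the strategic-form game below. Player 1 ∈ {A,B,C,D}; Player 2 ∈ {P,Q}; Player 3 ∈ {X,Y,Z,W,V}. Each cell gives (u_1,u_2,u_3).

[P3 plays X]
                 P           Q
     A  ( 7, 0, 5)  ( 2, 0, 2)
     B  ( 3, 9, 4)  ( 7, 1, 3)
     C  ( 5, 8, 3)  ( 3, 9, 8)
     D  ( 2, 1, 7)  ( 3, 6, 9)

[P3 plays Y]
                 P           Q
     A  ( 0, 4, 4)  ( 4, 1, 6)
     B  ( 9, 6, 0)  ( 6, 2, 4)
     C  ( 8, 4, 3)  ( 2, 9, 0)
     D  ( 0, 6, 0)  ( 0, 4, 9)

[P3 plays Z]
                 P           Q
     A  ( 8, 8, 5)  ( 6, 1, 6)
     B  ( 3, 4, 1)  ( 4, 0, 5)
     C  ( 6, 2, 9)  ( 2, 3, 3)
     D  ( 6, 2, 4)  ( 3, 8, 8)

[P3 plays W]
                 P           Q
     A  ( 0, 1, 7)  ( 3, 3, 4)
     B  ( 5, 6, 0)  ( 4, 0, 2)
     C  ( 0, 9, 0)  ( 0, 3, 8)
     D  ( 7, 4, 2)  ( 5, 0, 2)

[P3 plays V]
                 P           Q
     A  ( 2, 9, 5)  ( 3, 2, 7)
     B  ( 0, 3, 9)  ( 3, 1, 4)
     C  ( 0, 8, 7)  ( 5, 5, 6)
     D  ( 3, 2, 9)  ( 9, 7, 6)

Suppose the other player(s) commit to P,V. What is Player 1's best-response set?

BR_1 = {D}

u_1(A vs P,V) = 2
u_1(B vs P,V) = 0
u_1(C vs P,V) = 0
u_1(D vs P,V) = 3
max payoff 3 at {D}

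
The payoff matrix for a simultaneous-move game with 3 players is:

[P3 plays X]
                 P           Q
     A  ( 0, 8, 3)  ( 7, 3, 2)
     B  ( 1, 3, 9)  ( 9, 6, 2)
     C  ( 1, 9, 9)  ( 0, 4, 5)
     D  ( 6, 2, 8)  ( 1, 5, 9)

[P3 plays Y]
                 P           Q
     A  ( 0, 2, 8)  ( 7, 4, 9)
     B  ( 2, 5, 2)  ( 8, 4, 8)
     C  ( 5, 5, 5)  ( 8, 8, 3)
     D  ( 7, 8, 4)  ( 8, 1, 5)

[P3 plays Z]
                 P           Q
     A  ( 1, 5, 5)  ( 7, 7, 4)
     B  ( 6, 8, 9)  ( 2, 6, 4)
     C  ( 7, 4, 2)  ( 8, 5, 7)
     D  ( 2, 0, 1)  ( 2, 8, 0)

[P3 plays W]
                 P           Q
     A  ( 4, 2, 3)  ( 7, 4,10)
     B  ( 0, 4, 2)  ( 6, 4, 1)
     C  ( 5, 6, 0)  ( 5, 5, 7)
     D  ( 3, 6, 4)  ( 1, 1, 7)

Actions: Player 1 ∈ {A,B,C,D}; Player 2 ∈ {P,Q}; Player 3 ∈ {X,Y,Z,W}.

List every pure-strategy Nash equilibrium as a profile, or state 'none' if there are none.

(A,P,X): not NE [P1→D gives 6>0; P3→Y gives 8>3]
(A,P,Y): not NE [P1→D gives 7>0; P2→Q gives 4>2]
(A,P,Z): not NE [P1→C gives 7>1; P2→Q gives 7>5; P3→Y gives 8>5]
(A,P,W): not NE [P1→C gives 5>4; P2→Q gives 4>2; P3→Y gives 8>3]
(A,Q,X): not NE [P1→B gives 9>7; P2→P gives 8>3; P3→W gives 10>2]
(A,Q,Y): not NE [P1→D gives 8>7; P3→W gives 10>9]
(A,Q,Z): not NE [P1→C gives 8>7; P3→W gives 10>4]
(A,Q,W): NE
(B,P,X): not NE [P1→D gives 6>1; P2→Q gives 6>3]
(B,P,Y): not NE [P1→D gives 7>2; P3→Z gives 9>2]
(B,P,Z): not NE [P1→C gives 7>6]
(B,P,W): not NE [P1→C gives 5>0; P3→Z gives 9>2]
(B,Q,X): not NE [P3→Y gives 8>2]
(B,Q,Y): not NE [P2→P gives 5>4]
(B,Q,Z): not NE [P1→C gives 8>2; P2→P gives 8>6; P3→Y gives 8>4]
(B,Q,W): not NE [P1→A gives 7>6; P3→Y gives 8>1]
(C,P,X): not NE [P1→D gives 6>1]
(C,P,Y): not NE [P1→D gives 7>5; P2→Q gives 8>5; P3→X gives 9>5]
(C,P,Z): not NE [P2→Q gives 5>4; P3→X gives 9>2]
(C,P,W): not NE [P3→X gives 9>0]
(C,Q,X): not NE [P1→B gives 9>0; P2→P gives 9>4; P3→W gives 7>5]
(C,Q,Y): not NE [P3→W gives 7>3]
(C,Q,Z): NE
(C,Q,W): not NE [P1→A gives 7>5; P2→P gives 6>5]
(D,P,X): not NE [P2→Q gives 5>2]
(D,P,Y): not NE [P3→X gives 8>4]
(D,P,Z): not NE [P1→C gives 7>2; P2→Q gives 8>0; P3→X gives 8>1]
(D,P,W): not NE [P1→C gives 5>3; P3→X gives 8>4]
(D,Q,X): not NE [P1→B gives 9>1]
(D,Q,Y): not NE [P2→P gives 8>1; P3→X gives 9>5]
(D,Q,Z): not NE [P1→C gives 8>2; P3→X gives 9>0]
(D,Q,W): not NE [P1→A gives 7>1; P2→P gives 6>1; P3→X gives 9>7]

Nash profiles: (A,Q,W), (C,Q,Z)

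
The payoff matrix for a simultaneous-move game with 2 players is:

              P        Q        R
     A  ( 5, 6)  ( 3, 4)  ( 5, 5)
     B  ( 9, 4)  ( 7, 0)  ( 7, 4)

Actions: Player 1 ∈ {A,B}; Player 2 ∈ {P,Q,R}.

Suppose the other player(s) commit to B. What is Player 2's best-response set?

u_2(P vs B) = 4
u_2(Q vs B) = 0
u_2(R vs B) = 4
max payoff 4 at {P,R}

BR_2 = {P,R}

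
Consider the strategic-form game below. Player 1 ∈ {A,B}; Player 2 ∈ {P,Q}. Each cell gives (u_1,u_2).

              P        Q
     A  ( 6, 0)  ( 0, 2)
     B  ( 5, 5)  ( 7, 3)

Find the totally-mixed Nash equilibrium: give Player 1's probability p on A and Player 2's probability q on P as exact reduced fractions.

(p,q) = (1/2, 7/8)

P1 indiff ⇒ q·6+(1-q)·0 = q·5+(1-q)·7 ⇒ q(1) = (1-q)(7) ⇒ q = 7/8
P2 indiff ⇒ p·0+(1-p)·5 = p·2+(1-p)·3 ⇒ p(-2) = (1-p)(-2) ⇒ p = 1/2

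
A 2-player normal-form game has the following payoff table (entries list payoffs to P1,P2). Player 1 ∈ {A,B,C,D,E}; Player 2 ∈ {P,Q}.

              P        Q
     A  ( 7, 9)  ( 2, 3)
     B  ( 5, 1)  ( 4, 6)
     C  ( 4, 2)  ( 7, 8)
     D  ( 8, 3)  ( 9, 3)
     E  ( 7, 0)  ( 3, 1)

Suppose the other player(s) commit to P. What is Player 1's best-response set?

BR_1 = {D}

u_1(A vs P) = 7
u_1(B vs P) = 5
u_1(C vs P) = 4
u_1(D vs P) = 8
u_1(E vs P) = 7
max payoff 8 at {D}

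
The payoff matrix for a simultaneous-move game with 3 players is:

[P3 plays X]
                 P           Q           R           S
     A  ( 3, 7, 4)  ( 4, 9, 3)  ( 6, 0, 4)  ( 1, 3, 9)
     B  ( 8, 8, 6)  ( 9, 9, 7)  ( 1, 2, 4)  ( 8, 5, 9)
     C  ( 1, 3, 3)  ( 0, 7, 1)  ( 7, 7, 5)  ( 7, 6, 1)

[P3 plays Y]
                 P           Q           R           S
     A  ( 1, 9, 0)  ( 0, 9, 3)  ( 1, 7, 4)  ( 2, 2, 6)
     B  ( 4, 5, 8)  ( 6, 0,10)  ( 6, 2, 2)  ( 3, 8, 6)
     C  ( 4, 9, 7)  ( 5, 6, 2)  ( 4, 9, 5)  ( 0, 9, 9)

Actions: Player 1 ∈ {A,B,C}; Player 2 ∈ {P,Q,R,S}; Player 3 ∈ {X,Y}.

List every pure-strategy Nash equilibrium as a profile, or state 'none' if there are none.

(A,P,X): not NE [P1→B gives 8>3; P2→Q gives 9>7]
(A,P,Y): not NE [P1→C gives 4>1; P3→X gives 4>0]
(A,Q,X): not NE [P1→B gives 9>4]
(A,Q,Y): not NE [P1→B gives 6>0]
(A,R,X): not NE [P1→C gives 7>6; P2→Q gives 9>0]
(A,R,Y): not NE [P1→B gives 6>1; P2→Q gives 9>7]
(A,S,X): not NE [P1→B gives 8>1; P2→Q gives 9>3]
(A,S,Y): not NE [P1→B gives 3>2; P2→Q gives 9>2; P3→X gives 9>6]
(B,P,X): not NE [P2→Q gives 9>8; P3→Y gives 8>6]
(B,P,Y): not NE [P2→S gives 8>5]
(B,Q,X): not NE [P3→Y gives 10>7]
(B,Q,Y): not NE [P2→S gives 8>0]
(B,R,X): not NE [P1→C gives 7>1; P2→Q gives 9>2]
(B,R,Y): not NE [P2→S gives 8>2; P3→X gives 4>2]
(B,S,X): not NE [P2→Q gives 9>5]
(B,S,Y): not NE [P3→X gives 9>6]
(C,P,X): not NE [P1→B gives 8>1; P2→R gives 7>3; P3→Y gives 7>3]
(C,P,Y): NE
(C,Q,X): not NE [P1→B gives 9>0; P3→Y gives 2>1]
(C,Q,Y): not NE [P1→B gives 6>5; P2→S gives 9>6]
(C,R,X): NE
(C,R,Y): not NE [P1→B gives 6>4]
(C,S,X): not NE [P1→B gives 8>7; P2→R gives 7>6; P3→Y gives 9>1]
(C,S,Y): not NE [P1→B gives 3>0]

NE set: (C,P,Y), (C,R,X)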